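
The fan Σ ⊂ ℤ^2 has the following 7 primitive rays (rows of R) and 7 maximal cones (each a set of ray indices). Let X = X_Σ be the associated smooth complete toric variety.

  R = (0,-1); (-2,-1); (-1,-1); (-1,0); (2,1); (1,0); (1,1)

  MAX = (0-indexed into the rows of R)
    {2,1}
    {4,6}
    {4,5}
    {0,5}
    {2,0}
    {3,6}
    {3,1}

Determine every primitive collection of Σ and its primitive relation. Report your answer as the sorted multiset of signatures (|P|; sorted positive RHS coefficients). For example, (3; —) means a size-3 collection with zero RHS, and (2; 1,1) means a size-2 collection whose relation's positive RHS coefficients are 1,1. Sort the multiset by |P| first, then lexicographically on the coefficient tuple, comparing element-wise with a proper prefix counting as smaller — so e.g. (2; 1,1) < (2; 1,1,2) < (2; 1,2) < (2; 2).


14 collections generate NE(X_Σ); each relation:

  P = {1,4}:  v_{1} + v_{4} = 0  ⟹  sig = (2; —)
  P = {2,6}:  v_{2} + v_{6} = 0  ⟹  sig = (2; —)
  P = {3,5}:  v_{3} + v_{5} = 0  ⟹  sig = (2; —)
  P = {0,3}:  v_{0} + v_{3} = v_{2}  ⟹  sig = (2; 1)
  P = {0,6}:  v_{0} + v_{6} = v_{5}  ⟹  sig = (2; 1)
  P = {1,5}:  v_{1} + v_{5} = v_{2}  ⟹  sig = (2; 1)
  P = {1,6}:  v_{1} + v_{6} = v_{3}  ⟹  sig = (2; 1)
  P = {2,3}:  v_{2} + v_{3} = v_{1}  ⟹  sig = (2; 1)
  P = {2,4}:  v_{2} + v_{4} = v_{5}  ⟹  sig = (2; 1)
  P = {2,5}:  v_{2} + v_{5} = v_{0}  ⟹  sig = (2; 1)
  P = {3,4}:  v_{3} + v_{4} = v_{6}  ⟹  sig = (2; 1)
  P = {5,6}:  v_{5} + v_{6} = v_{4}  ⟹  sig = (2; 1)
  P = {0,1}:  v_{0} + v_{1} = 2·v_{2}  ⟹  sig = (2; 2)
  P = {0,4}:  v_{0} + v_{4} = 2·v_{5}  ⟹  sig = (2; 2)

Hence PRS(X_Σ) =
    (2; —)
    (2; —)
    (2; —)
    (2; 1)
    (2; 1)
    (2; 1)
    (2; 1)
    (2; 1)
    (2; 1)
    (2; 1)
    (2; 1)
    (2; 1)
    (2; 2)
    (2; 2)


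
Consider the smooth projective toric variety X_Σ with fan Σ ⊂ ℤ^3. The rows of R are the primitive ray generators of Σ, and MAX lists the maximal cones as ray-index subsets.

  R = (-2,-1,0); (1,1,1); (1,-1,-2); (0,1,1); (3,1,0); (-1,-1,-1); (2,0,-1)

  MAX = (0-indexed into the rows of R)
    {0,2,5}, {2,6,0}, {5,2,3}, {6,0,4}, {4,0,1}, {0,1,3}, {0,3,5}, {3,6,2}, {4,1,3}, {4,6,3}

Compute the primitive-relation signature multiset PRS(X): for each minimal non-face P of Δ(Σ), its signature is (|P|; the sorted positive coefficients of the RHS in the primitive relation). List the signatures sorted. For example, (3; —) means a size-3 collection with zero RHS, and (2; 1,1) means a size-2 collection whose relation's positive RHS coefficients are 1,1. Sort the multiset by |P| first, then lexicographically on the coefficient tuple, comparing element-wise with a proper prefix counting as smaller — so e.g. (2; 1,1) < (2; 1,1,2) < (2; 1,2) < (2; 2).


9 collections generate NE(X_Σ); each relation:

  P={1,5}:  v_{1} + v_{5} = 0  ⇒ sig = (2; —)
  P={1,2}:  v_{1} + v_{2} = v_{6}  ⇒ sig = (2; 1)
  P={1,6}:  v_{1} + v_{6} = v_{4}  ⇒ sig = (2; 1)
  P={4,5}:  v_{4} + v_{5} = v_{6}  ⇒ sig = (2; 1)
  P={5,6}:  v_{5} + v_{6} = v_{2}  ⇒ sig = (2; 1)
  P={2,4}:  v_{2} + v_{4} = 2·v_{6}  ⇒ sig = (2; 2)
  P={0,3,6}:  v_{0} + v_{3} + v_{6} = 0  ⇒ sig = (3; —)
  P={0,2,3}:  v_{0} + v_{2} + v_{3} = v_{5}  ⇒ sig = (3; 1)
  P={0,3,4}:  v_{0} + v_{3} + v_{4} = v_{1}  ⇒ sig = (3; 1)

Sorted signature multiset PRS(X):
    |P|=2: 6 collections, coeffs (), (1), (1), (1), (1), (2)
    |P|=3: 3 collections, coeffs (), (1), (1)


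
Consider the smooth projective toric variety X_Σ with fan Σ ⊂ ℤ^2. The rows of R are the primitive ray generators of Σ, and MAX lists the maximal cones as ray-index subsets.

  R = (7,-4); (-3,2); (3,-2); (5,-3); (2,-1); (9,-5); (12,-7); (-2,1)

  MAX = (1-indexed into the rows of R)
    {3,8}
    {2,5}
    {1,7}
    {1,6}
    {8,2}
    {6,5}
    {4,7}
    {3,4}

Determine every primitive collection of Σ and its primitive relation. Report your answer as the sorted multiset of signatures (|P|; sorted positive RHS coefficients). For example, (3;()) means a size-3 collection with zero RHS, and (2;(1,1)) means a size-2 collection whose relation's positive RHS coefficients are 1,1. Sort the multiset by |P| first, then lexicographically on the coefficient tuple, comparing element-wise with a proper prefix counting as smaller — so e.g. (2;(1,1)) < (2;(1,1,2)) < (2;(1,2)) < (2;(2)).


Δ(Σ) — 8 vertices, 20 min non-faces:

  • {2,3}:  v_{2} + v_{3} = 0 — sig = (2;())
  • {5,8}:  v_{5} + v_{8} = 0 — sig = (2;())
  • {1,4}:  v_{1} + v_{4} = v_{7} — sig = (2;(1))
  • {1,5}:  v_{1} + v_{5} = v_{6} — sig = (2;(1))
  • {1,8}:  v_{1} + v_{8} = v_{4} — sig = (2;(1))
  • {2,4}:  v_{2} + v_{4} = v_{5} — sig = (2;(1))
  • {2,7}:  v_{2} + v_{7} = v_{6} — sig = (2;(1))
  • {3,5}:  v_{3} + v_{5} = v_{4} — sig = (2;(1))
  • {3,6}:  v_{3} + v_{6} = v_{7} — sig = (2;(1))
  • {4,5}:  v_{4} + v_{5} = v_{1} — sig = (2;(1))
  • {4,8}:  v_{4} + v_{8} = v_{3} — sig = (2;(1))
  • {6,8}:  v_{6} + v_{8} = v_{1} — sig = (2;(1))
  • {1,2}:  v_{1} + v_{2} = 2·v_{5} — sig = (2;(2))
  • {1,3}:  v_{1} + v_{3} = 2·v_{4} — sig = (2;(2))
  • {4,6}:  v_{4} + v_{6} = 2·v_{1} — sig = (2;(2))
  • {5,7}:  v_{5} + v_{7} = 2·v_{1} — sig = (2;(2))
  • {7,8}:  v_{7} + v_{8} = 2·v_{4} — sig = (2;(2))
  • {2,6}:  v_{2} + v_{6} = 3·v_{5} — sig = (2;(3))
  • {3,7}:  v_{3} + v_{7} = 3·v_{4} — sig = (2;(3))
  • {6,7}:  v_{6} + v_{7} = 3·v_{1} — sig = (2;(3))

Sorted signature multiset PRS(X):
    |P|=2: 20 collections, coeffs (), (), (1), (1), (1), (1), (1), (1), (1), (1), (1), (1), (2), (2), (2), (2), (2), (3), (3), (3)


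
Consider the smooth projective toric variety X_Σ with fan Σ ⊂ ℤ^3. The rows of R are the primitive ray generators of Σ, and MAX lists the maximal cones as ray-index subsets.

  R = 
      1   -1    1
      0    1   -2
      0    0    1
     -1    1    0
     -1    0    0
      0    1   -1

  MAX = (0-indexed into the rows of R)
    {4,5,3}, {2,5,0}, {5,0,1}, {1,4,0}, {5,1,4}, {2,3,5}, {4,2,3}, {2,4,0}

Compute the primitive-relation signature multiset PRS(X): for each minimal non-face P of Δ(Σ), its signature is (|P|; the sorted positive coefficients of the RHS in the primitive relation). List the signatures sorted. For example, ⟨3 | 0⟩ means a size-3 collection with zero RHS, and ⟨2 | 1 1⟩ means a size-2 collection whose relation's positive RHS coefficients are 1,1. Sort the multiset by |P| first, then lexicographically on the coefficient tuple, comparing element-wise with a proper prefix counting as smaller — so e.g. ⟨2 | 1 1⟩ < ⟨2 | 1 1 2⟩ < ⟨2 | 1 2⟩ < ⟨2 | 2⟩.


Δ(Σ) — 6 vertices, 5 min non-faces:

  {0,3}:  v_{0} + v_{3} = v_{2} — sig = ⟨2 | 1⟩
  {1,2}:  v_{1} + v_{2} = v_{5} — sig = ⟨2 | 1⟩
  {1,3}:  v_{1} + v_{3} = v_{4} + 2·v_{5} — sig = ⟨2 | 1 2⟩
  {0,4,5}:  v_{0} + v_{4} + v_{5} = 0 — sig = ⟨3 | 0⟩
  {2,4,5}:  v_{2} + v_{4} + v_{5} = v_{3} — sig = ⟨3 | 1⟩

so the primitive-relation signature multiset is
[⟨2 | 1⟩, ⟨2 | 1⟩, ⟨2 | 1 2⟩, ⟨3 | 0⟩, ⟨3 | 1⟩]


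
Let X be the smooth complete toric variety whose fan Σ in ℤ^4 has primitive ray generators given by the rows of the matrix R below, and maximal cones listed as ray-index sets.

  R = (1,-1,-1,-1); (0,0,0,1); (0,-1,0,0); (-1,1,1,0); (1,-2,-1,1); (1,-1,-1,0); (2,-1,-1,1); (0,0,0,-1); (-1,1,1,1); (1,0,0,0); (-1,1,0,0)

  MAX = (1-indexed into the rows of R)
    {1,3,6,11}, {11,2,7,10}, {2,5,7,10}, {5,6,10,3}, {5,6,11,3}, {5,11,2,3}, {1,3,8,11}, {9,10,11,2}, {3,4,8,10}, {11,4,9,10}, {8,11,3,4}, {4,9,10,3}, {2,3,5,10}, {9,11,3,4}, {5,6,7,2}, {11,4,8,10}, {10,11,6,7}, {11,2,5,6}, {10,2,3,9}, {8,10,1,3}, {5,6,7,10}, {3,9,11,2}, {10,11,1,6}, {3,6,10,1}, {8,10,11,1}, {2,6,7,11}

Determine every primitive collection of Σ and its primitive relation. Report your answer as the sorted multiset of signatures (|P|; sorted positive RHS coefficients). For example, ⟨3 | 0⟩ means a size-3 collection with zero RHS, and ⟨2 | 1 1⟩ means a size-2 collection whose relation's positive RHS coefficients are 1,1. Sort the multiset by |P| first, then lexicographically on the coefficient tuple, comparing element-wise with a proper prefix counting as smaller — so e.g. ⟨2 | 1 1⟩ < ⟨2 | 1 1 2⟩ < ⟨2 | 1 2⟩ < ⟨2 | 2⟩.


Primitive collections (23):

  • {1,9}:  v_{1} + v_{9} = 0  so sig = ⟨2 | 0⟩
  • {2,8}:  v_{2} + v_{8} = 0  so sig = ⟨2 | 0⟩
  • {4,6}:  v_{4} + v_{6} = 0  so sig = ⟨2 | 0⟩
  • {1,2}:  v_{1} + v_{2} = v_{6}  so sig = ⟨2 | 1⟩
  • {1,4}:  v_{1} + v_{4} = v_{8}  so sig = ⟨2 | 1⟩
  • {2,4}:  v_{2} + v_{4} = v_{9}  so sig = ⟨2 | 1⟩
  • {6,8}:  v_{6} + v_{8} = v_{1}  so sig = ⟨2 | 1⟩
  • {6,9}:  v_{6} + v_{9} = v_{2}  so sig = ⟨2 | 1⟩
  • {8,9}:  v_{8} + v_{9} = v_{4}  so sig = ⟨2 | 1⟩
  • {3,7}:  v_{3} + v_{7} = v_{5} + v_{10}  so sig = ⟨2 | 1 1⟩
  • {4,5}:  v_{4} + v_{5} = v_{2} + v_{3}  so sig = ⟨2 | 1 1⟩
  • {4,7}:  v_{4} + v_{7} = v_{2} + v_{10}  so sig = ⟨2 | 1 1⟩
  • {5,8}:  v_{5} + v_{8} = v_{3} + v_{6}  so sig = ⟨2 | 1 1⟩
  • {7,8}:  v_{7} + v_{8} = v_{6} + v_{10}  so sig = ⟨2 | 1 1⟩
  • {1,5}:  v_{1} + v_{5} = v_{3} + 2·v_{6}  so sig = ⟨2 | 1 2⟩
  • {1,7}:  v_{1} + v_{7} = 2·v_{6} + v_{10}  so sig = ⟨2 | 1 2⟩
  • {5,9}:  v_{5} + v_{9} = 2·v_{2} + v_{3}  so sig = ⟨2 | 1 2⟩
  • {7,9}:  v_{7} + v_{9} = 2·v_{2} + v_{10}  so sig = ⟨2 | 1 2⟩
  • {3,10,11}:  v_{3} + v_{10} + v_{11} = 0  so sig = ⟨3 | 0⟩
  • {2,3,6}:  v_{2} + v_{3} + v_{6} = v_{5}  so sig = ⟨3 | 1⟩
  • {2,6,10}:  v_{2} + v_{6} + v_{10} = v_{7}  so sig = ⟨3 | 1⟩
  • {5,10,11}:  v_{5} + v_{10} + v_{11} = v_{2} + v_{6}  so sig = ⟨3 | 1 1⟩
  • {5,7,11}:  v_{5} + v_{7} + v_{11} = 2·v_{2} + 2·v_{6}  so sig = ⟨3 | 2 2⟩

Signatures (|P|; sorted positive RHS coefficients), sorted:
    |P|=2: 18 collections, coeffs (), (), (), (1), (1), (1), (1), (1), (1), (1,1), (1,1), (1,1), (1,1), (1,1), (1,2), (1,2), (1,2), (1,2)
    |P|=3: 5 collections, coeffs (), (1), (1), (1,1), (2,2)


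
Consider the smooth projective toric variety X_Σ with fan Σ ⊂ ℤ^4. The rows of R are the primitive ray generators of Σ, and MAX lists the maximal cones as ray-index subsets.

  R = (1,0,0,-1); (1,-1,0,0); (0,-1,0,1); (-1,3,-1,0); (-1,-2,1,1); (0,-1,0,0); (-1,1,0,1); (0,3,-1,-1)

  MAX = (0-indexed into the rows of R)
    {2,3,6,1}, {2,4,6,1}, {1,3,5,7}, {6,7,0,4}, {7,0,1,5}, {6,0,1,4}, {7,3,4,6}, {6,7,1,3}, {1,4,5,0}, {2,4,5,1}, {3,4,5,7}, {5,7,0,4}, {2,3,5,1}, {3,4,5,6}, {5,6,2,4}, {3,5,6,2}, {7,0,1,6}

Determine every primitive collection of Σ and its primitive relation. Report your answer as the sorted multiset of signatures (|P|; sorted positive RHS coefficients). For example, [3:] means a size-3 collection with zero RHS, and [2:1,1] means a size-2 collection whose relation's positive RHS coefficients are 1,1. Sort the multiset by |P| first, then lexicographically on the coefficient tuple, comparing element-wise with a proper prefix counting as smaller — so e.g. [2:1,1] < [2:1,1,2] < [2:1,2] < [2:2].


Primitive collections (9):

  P = {0,2}:  v_{0} + v_{2} = v_{1}  so sig = [2:1]
  P = {0,3}:  v_{0} + v_{3} = v_{7}  so sig = [2:1]
  P = {2,7}:  v_{2} + v_{7} = v_{1} + v_{3}  so sig = [2:1,1]
  P = {0,5,6}:  v_{0} + v_{5} + v_{6} = 0  so sig = [3:]
  P = {1,4,7}:  v_{1} + v_{4} + v_{7} = 0  so sig = [3:]
  P = {1,5,6}:  v_{1} + v_{5} + v_{6} = v_{2}  so sig = [3:1]
  P = {5,6,7}:  v_{5} + v_{6} + v_{7} = v_{3}  so sig = [3:1]
  P = {1,3,4}:  v_{1} + v_{3} + v_{4} = v_{5} + v_{6}  so sig = [3:1,1]
  P = {2,3,4}:  v_{2} + v_{3} + v_{4} = 2·v_{5} + 2·v_{6}  so sig = [3:2,2]

so the primitive-relation signature multiset is
    [2:1]
    [2:1]
    [2:1,1]
    [3:]
    [3:]
    [3:1]
    [3:1]
    [3:1,1]
    [3:2,2]


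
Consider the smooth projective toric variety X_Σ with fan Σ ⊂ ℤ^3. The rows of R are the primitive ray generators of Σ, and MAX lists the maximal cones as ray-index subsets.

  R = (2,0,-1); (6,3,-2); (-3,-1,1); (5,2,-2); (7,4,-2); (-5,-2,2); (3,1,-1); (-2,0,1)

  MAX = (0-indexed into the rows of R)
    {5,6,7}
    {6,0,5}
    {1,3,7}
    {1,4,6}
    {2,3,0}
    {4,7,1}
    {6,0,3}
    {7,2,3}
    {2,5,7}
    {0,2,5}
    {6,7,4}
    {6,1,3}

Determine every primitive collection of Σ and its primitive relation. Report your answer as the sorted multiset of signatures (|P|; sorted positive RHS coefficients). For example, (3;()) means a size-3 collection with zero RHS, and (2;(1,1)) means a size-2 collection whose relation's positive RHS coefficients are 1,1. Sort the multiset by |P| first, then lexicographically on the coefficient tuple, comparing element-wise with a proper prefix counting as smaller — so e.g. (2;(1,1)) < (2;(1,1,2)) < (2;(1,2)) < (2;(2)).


The 12 primitive collections of Σ (r=8, n=3):

  P={0,7}:  v_{0} + v_{7} = 0 ; sig = (2;())
  P={2,6}:  v_{2} + v_{6} = 0 ; sig = (2;())
  P={3,5}:  v_{3} + v_{5} = 0 ; sig = (2;())
  P={0,1}:  v_{0} + v_{1} = v_{3} + v_{6} ; sig = (2;(1,1))
  P={0,4}:  v_{0} + v_{4} = v_{1} + v_{6} ; sig = (2;(1,1))
  P={1,2}:  v_{1} + v_{2} = v_{3} + v_{7} ; sig = (2;(1,1))
  P={1,5}:  v_{1} + v_{5} = v_{6} + v_{7} ; sig = (2;(1,1))
  P={2,4}:  v_{2} + v_{4} = v_{1} + v_{7} ; sig = (2;(1,1))
  P={3,4}:  v_{3} + v_{4} = 2·v_{1} ; sig = (2;(2))
  P={4,5}:  v_{4} + v_{5} = 2·v_{6} + 2·v_{7} ; sig = (2;(2,2))
  P={1,6,7}:  v_{1} + v_{6} + v_{7} = v_{4} ; sig = (3;(1))
  P={3,6,7}:  v_{3} + v_{6} + v_{7} = v_{1} ; sig = (3;(1))

Signatures (|P|; sorted positive RHS coefficients), sorted:
    (2;())
    (2;())
    (2;())
    (2;(1,1))
    (2;(1,1))
    (2;(1,1))
    (2;(1,1))
    (2;(1,1))
    (2;(2))
    (2;(2,2))
    (3;(1))
    (3;(1))


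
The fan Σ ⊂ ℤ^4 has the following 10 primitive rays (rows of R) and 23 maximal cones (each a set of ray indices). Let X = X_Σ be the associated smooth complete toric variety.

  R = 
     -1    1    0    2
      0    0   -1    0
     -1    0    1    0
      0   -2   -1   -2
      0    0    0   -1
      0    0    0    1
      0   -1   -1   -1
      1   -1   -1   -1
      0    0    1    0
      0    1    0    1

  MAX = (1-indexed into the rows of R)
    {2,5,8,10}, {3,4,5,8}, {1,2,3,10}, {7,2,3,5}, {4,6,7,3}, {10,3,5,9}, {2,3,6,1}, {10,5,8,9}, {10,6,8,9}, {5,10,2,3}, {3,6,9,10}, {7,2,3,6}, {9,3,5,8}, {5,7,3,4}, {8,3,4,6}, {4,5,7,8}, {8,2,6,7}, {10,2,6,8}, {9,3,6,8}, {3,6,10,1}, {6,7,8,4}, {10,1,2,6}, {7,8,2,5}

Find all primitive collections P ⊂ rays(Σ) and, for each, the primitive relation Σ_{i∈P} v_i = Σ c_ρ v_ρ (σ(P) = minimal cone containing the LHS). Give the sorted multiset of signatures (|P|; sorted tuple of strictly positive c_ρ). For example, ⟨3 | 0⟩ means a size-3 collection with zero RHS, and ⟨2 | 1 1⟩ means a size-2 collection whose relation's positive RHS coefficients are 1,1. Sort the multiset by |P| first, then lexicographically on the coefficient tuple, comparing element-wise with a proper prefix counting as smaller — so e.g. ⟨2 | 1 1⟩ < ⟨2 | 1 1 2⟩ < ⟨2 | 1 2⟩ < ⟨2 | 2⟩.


The 16 primitive collections of Σ (r=10, n=4):

  • {2,9}:  v_{2} + v_{9} = 0 — sig = ⟨2 | 0⟩
  • {5,6}:  v_{5} + v_{6} = 0 — sig = ⟨2 | 0⟩
  • {4,10}:  v_{4} + v_{10} = v_{7} — sig = ⟨2 | 1⟩
  • {7,10}:  v_{7} + v_{10} = v_{2} — sig = ⟨2 | 1⟩
  • {1,8}:  v_{1} + v_{8} = v_{2} + v_{6} — sig = ⟨2 | 1 1⟩
  • {7,9}:  v_{7} + v_{9} = v_{3} + v_{8} — sig = ⟨2 | 1 1⟩
  • {1,5}:  v_{1} + v_{5} = v_{2} + v_{3} + v_{10} — sig = ⟨2 | 1 1 1⟩
  • {1,9}:  v_{1} + v_{9} = v_{3} + v_{6} + v_{10} — sig = ⟨2 | 1 1 1⟩
  • {1,4}:  v_{1} + v_{4} = v_{2} + v_{3} + v_{6} + v_{7} — sig = ⟨2 | 1 1 1 1⟩
  • {1,7}:  v_{1} + v_{7} = 2·v_{2} + v_{3} + v_{6} — sig = ⟨2 | 1 1 2⟩
  • {2,4}:  v_{2} + v_{4} = 2·v_{7} — sig = ⟨2 | 2⟩
  • {4,9}:  v_{4} + v_{9} = 2·v_{3} + 2·v_{8} — sig = ⟨2 | 2 2⟩
  • {3,8,10}:  v_{3} + v_{8} + v_{10} = 0 — sig = ⟨3 | 0⟩
  • {2,3,8}:  v_{2} + v_{3} + v_{8} = v_{7} — sig = ⟨3 | 1⟩
  • {3,7,8}:  v_{3} + v_{7} + v_{8} = v_{4} — sig = ⟨3 | 1⟩
  • {2,3,6,10}:  v_{2} + v_{3} + v_{6} + v_{10} = v_{1} — sig = ⟨4 | 1⟩

Signatures (|P|; sorted positive RHS coefficients), sorted:
{ ⟨2 | 0⟩ ×2,  ⟨2 | 1⟩ ×2,  ⟨2 | 1 1⟩ ×2,  ⟨2 | 1 1 1⟩ ×2,  ⟨2 | 1 1 1 1⟩,  ⟨2 | 1 1 2⟩,  ⟨2 | 2⟩,  ⟨2 | 2 2⟩,  ⟨3 | 0⟩,  ⟨3 | 1⟩ ×2,  ⟨4 | 1⟩ }


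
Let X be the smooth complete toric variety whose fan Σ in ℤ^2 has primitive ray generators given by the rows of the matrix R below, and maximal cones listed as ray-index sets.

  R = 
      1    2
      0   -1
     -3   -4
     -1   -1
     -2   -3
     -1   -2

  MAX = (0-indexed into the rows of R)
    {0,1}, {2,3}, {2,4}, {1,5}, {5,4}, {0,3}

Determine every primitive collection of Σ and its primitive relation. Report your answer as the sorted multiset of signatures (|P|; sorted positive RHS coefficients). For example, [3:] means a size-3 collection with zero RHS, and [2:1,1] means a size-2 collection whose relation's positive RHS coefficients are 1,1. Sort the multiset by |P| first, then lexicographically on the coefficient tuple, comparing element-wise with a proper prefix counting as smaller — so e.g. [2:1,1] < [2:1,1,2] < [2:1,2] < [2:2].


Primitive collections (9):

  P={0,5}:  v_{0} + v_{5} = 0 ; sig = [2:]
  P={0,4}:  v_{0} + v_{4} = v_{3} ; sig = [2:1]
  P={1,3}:  v_{1} + v_{3} = v_{5} ; sig = [2:1]
  P={3,4}:  v_{3} + v_{4} = v_{2} ; sig = [2:1]
  P={3,5}:  v_{3} + v_{5} = v_{4} ; sig = [2:1]
  P={1,2}:  v_{1} + v_{2} = v_{4} + v_{5} ; sig = [2:1,1]
  P={0,2}:  v_{0} + v_{2} = 2·v_{3} ; sig = [2:2]
  P={1,4}:  v_{1} + v_{4} = 2·v_{5} ; sig = [2:2]
  P={2,5}:  v_{2} + v_{5} = 2·v_{4} ; sig = [2:2]

Signatures (|P|; sorted positive RHS coefficients), sorted:
    [2:]
    [2:1]
    [2:1]
    [2:1]
    [2:1]
    [2:1,1]
    [2:2]
    [2:2]
    [2:2]


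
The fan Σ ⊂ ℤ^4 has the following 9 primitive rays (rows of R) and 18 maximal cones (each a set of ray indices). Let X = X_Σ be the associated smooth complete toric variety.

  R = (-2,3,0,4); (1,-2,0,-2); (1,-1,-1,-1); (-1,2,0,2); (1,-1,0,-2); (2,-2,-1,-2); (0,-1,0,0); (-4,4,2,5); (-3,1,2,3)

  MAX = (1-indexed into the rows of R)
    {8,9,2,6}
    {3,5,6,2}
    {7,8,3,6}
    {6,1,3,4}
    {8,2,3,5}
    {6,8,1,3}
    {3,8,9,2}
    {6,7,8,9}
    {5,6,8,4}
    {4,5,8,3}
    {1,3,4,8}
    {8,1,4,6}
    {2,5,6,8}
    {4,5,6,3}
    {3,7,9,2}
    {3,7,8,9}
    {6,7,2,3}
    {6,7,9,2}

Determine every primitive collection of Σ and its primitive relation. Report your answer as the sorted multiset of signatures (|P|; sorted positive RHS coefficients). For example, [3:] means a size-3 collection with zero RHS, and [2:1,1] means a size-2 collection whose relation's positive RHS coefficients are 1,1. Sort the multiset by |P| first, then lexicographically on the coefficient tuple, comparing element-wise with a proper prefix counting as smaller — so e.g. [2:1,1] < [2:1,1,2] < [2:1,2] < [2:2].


Σ has 14 primitive collections:

  P = {2,4}:  v_{2} + v_{4} = 0  ⇒ sig = [2:]
  P = {1,5}:  v_{1} + v_{5} = v_{4}  ⇒ sig = [2:1]
  P = {5,7}:  v_{5} + v_{7} = v_{2}  ⇒ sig = [2:1]
  P = {4,9}:  v_{4} + v_{9} = v_{7} + v_{8}  ⇒ sig = [2:1,1]
  P = {1,2}:  v_{1} + v_{2} = v_{3} + v_{6} + v_{8}  ⇒ sig = [2:1,1,1]
  P = {4,7}:  v_{4} + v_{7} = v_{3} + v_{6} + v_{8}  ⇒ sig = [2:1,1,1]
  P = {1,9}:  v_{1} + v_{9} = v_{3} + v_{6} + v_{7} + 2·v_{8}  ⇒ sig = [2:1,1,1,2]
  P = {5,9}:  v_{5} + v_{9} = 2·v_{2} + v_{8}  ⇒ sig = [2:1,2]
  P = {1,7}:  v_{1} + v_{7} = 2·v_{3} + 2·v_{6} + 2·v_{8}  ⇒ sig = [2:2,2,2]
  P = {2,7,8}:  v_{2} + v_{7} + v_{8} = v_{9}  ⇒ sig = [3:1]
  P = {3,6,9}:  v_{3} + v_{6} + v_{9} = 2·v_{7}  ⇒ sig = [3:2]
  P = {3,5,6,8}:  v_{3} + v_{5} + v_{6} + v_{8} = 0  ⇒ sig = [4:]
  P = {2,3,6,8}:  v_{2} + v_{3} + v_{6} + v_{8} = v_{7}  ⇒ sig = [4:1]
  P = {3,4,6,8}:  v_{3} + v_{4} + v_{6} + v_{8} = v_{1}  ⇒ sig = [4:1]

Signatures (|P|; sorted positive RHS coefficients), sorted:
    |P|=2: 9 collections, coeffs (), (1), (1), (1,1), (1,1,1), (1,1,1), (1,1,1,2), (1,2), (2,2,2)
    |P|=3: 2 collections, coeffs (1), (2)
    |P|=4: 3 collections, coeffs (), (1), (1)


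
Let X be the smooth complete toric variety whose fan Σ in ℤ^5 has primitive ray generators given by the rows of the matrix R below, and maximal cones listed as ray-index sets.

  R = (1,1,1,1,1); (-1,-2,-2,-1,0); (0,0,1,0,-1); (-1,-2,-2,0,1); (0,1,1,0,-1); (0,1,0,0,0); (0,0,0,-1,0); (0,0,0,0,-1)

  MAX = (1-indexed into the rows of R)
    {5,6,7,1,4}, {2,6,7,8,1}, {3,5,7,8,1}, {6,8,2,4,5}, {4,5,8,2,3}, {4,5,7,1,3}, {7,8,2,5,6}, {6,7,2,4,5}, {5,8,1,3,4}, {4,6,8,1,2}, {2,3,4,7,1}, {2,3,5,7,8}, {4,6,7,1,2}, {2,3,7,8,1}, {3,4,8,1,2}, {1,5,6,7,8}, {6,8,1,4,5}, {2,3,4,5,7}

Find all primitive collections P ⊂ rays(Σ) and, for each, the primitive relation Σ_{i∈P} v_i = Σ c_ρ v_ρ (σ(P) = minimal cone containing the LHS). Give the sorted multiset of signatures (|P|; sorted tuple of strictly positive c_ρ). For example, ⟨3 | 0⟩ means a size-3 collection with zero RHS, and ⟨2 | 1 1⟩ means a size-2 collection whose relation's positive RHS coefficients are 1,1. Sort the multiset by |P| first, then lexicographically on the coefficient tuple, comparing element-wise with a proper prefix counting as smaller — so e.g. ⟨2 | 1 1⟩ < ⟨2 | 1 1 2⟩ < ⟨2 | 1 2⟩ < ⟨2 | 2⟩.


3 minimal non-faces of Δ(Σ) (on 8 rays):

  • {3,6}:  v_{3} + v_{6} = v_{5}  ⟹  sig = ⟨2 | 1⟩
  • {1,2,5}:  v_{1} + v_{2} + v_{5} = 0  ⟹  sig = ⟨3 | 0⟩
  • {4,7,8}:  v_{4} + v_{7} + v_{8} = v_{2}  ⟹  sig = ⟨3 | 1⟩

so the primitive-relation signature multiset is
{ ⟨2 | 1⟩,  ⟨3 | 0⟩,  ⟨3 | 1⟩ }


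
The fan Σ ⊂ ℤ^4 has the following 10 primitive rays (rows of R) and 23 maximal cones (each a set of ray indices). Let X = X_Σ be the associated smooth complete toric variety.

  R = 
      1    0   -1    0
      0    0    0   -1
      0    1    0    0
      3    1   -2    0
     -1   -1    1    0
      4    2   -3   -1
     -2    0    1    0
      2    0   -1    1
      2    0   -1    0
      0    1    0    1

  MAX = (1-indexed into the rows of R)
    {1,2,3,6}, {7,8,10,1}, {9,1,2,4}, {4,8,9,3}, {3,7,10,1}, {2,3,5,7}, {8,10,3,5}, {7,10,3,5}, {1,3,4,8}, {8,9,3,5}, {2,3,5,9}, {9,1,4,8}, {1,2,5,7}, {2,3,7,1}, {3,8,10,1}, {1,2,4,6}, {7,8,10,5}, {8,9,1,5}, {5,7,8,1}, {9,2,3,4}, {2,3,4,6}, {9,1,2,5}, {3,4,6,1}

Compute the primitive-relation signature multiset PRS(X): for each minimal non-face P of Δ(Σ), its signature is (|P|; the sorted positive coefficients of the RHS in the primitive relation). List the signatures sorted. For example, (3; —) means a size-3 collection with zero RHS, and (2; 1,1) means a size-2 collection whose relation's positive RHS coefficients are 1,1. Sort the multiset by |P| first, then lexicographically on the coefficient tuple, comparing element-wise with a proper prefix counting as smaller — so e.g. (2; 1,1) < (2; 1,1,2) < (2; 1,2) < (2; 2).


Minimal non-faces — 17 found among 10 rays, 23 max cones:

  • {7,9}:  v_{7} + v_{9} = 0  ⇒ sig = (2; —)
  • {2,8}:  v_{2} + v_{8} = v_{9}  ⇒ sig = (2; 1)
  • {2,10}:  v_{2} + v_{10} = v_{3}  ⇒ sig = (2; 1)
  • {4,5}:  v_{4} + v_{5} = v_{9}  ⇒ sig = (2; 1)
  • {4,7}:  v_{4} + v_{7} = v_{1} + v_{3}  ⇒ sig = (2; 1,1)
  • {5,6}:  v_{5} + v_{6} = v_{2} + v_{4}  ⇒ sig = (2; 1,1)
  • {9,10}:  v_{9} + v_{10} = v_{3} + v_{8}  ⇒ sig = (2; 1,1)
  • {4,10}:  v_{4} + v_{10} = v_{1} + 2·v_{3} + v_{8}  ⇒ sig = (2; 1,1,2)
  • {6,10}:  v_{6} + v_{10} = v_{1} + 2·v_{3} + v_{4}  ⇒ sig = (2; 1,1,2)
  • {6,9}:  v_{6} + v_{9} = v_{2} + 2·v_{4}  ⇒ sig = (2; 1,2)
  • {6,7}:  v_{6} + v_{7} = 2·v_{1} + v_{2} + 2·v_{3}  ⇒ sig = (2; 1,2,2)
  • {6,8}:  v_{6} + v_{8} = 2·v_{4}  ⇒ sig = (2; 2)
  • {1,3,5}:  v_{1} + v_{3} + v_{5} = 0  ⇒ sig = (3; —)
  • {1,3,9}:  v_{1} + v_{3} + v_{9} = v_{4}  ⇒ sig = (3; 1)
  • {3,7,8}:  v_{3} + v_{7} + v_{8} = v_{10}  ⇒ sig = (3; 1)
  • {1,5,10}:  v_{1} + v_{5} + v_{10} = v_{7} + v_{8}  ⇒ sig = (3; 1,1)
  • {1,2,3,4}:  v_{1} + v_{2} + v_{3} + v_{4} = v_{6}  ⇒ sig = (4; 1)

so the primitive-relation signature multiset is
{ (2; —),  (2; 1) ×3,  (2; 1,1) ×3,  (2; 1,1,2) ×2,  (2; 1,2),  (2; 1,2,2),  (2; 2),  (3; —),  (3; 1) ×2,  (3; 1,1),  (4; 1) }


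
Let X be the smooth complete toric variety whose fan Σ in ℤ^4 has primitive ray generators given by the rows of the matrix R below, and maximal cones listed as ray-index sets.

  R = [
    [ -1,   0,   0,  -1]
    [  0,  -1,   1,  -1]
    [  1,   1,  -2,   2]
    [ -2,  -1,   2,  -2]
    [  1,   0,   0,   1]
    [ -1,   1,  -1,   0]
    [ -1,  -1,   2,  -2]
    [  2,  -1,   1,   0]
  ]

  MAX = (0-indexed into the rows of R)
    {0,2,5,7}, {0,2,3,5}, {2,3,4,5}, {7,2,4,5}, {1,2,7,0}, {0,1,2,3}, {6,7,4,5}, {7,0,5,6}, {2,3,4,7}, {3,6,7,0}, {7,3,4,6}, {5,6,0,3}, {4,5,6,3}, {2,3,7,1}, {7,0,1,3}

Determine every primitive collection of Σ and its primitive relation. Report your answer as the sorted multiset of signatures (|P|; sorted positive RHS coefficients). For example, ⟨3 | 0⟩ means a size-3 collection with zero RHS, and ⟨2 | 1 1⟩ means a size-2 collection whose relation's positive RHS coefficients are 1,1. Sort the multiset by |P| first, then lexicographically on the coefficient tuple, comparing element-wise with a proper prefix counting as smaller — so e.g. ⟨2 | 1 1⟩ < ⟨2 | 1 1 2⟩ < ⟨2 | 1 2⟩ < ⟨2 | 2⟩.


The 7 primitive collections of Σ (r=8, n=4):

  • {0,4}:  v_{0} + v_{4} = 0  ⇒ sig = ⟨2 | 0⟩
  • {2,6}:  v_{2} + v_{6} = 0  ⇒ sig = ⟨2 | 0⟩
  • {1,5}:  v_{1} + v_{5} = v_{0}  ⇒ sig = ⟨2 | 1⟩
  • {1,4}:  v_{1} + v_{4} = v_{2} + v_{3} + v_{7}  ⇒ sig = ⟨2 | 1 1 1⟩
  • {1,6}:  v_{1} + v_{6} = v_{0} + v_{3} + v_{7}  ⇒ sig = ⟨2 | 1 1 1⟩
  • {3,5,7}:  v_{3} + v_{5} + v_{7} = v_{6}  ⇒ sig = ⟨3 | 1⟩
  • {0,2,3,7}:  v_{0} + v_{2} + v_{3} + v_{7} = v_{1}  ⇒ sig = ⟨4 | 1⟩

Hence PRS(X_Σ) =
    ⟨2 | 0⟩
    ⟨2 | 0⟩
    ⟨2 | 1⟩
    ⟨2 | 1 1 1⟩
    ⟨2 | 1 1 1⟩
    ⟨3 | 1⟩
    ⟨4 | 1⟩


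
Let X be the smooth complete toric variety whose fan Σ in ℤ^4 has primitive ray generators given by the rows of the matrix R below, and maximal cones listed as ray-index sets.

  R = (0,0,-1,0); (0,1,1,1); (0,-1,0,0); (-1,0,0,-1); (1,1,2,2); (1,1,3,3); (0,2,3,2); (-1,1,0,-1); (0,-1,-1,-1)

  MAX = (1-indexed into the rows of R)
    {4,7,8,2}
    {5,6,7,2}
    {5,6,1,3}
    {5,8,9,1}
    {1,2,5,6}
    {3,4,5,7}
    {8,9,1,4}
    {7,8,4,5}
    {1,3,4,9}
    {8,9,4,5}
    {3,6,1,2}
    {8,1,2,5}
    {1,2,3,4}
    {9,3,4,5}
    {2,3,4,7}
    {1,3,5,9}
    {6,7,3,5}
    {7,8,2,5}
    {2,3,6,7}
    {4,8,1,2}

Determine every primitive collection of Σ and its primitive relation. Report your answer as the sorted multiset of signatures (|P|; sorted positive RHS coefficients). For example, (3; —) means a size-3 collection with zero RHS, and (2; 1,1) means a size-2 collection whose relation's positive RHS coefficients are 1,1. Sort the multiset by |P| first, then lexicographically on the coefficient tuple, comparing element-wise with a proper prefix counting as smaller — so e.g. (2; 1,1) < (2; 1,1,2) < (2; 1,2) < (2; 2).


Minimal non-faces — 10 found among 9 rays, 20 max cones:

  • {2,9}:  v_{2} + v_{9} = 0  ⟹  sig = (2; —)
  • {3,8}:  v_{3} + v_{8} = v_{4}  ⟹  sig = (2; 1)
  • {6,8}:  v_{6} + v_{8} = v_{7}  ⟹  sig = (2; 1)
  • {4,6}:  v_{4} + v_{6} = v_{3} + v_{7}  ⟹  sig = (2; 1,1)
  • {6,9}:  v_{6} + v_{9} = v_{3} + v_{5}  ⟹  sig = (2; 1,1)
  • {7,9}:  v_{7} + v_{9} = v_{4} + v_{5}  ⟹  sig = (2; 1,1)
  • {1,7}:  v_{1} + v_{7} = 2·v_{2}  ⟹  sig = (2; 2)
  • {1,4,5}:  v_{1} + v_{4} + v_{5} = v_{2}  ⟹  sig = (3; 1)
  • {2,3,5}:  v_{2} + v_{3} + v_{5} = v_{6}  ⟹  sig = (3; 1)
  • {2,4,5}:  v_{2} + v_{4} + v_{5} = v_{7}  ⟹  sig = (3; 1)

Sorted signature multiset PRS(X):
{ (2; —),  (2; 1) ×2,  (2; 1,1) ×3,  (2; 2),  (3; 1) ×3 }


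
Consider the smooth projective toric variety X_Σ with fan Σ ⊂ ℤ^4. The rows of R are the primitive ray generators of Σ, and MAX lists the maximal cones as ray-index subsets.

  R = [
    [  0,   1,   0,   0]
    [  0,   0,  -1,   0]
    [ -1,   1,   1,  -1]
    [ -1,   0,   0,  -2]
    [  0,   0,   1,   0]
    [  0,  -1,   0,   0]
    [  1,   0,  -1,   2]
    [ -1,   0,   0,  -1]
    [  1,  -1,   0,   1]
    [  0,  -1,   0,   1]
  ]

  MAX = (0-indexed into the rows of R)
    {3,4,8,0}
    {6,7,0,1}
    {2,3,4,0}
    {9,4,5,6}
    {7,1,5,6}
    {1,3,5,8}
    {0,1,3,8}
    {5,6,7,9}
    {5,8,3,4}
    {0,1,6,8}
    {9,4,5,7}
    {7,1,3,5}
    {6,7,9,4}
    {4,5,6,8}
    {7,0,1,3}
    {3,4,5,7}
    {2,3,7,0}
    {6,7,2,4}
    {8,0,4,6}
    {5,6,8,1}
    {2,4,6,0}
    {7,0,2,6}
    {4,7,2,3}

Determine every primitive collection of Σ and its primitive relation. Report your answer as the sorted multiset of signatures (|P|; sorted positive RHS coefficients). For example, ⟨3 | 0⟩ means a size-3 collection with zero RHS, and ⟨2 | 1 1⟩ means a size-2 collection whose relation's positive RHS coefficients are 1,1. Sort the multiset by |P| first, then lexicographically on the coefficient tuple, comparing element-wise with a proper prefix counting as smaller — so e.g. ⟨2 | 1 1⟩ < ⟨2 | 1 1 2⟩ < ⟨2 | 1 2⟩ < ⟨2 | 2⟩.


Primitive collections (14):

  P={0,5}:  v_{0} + v_{5} = 0  ⟹  sig = ⟨2 | 0⟩
  P={1,4}:  v_{1} + v_{4} = 0  ⟹  sig = ⟨2 | 0⟩
  P={2,8}:  v_{2} + v_{8} = v_{4}  ⟹  sig = ⟨2 | 1⟩
  P={3,6}:  v_{3} + v_{6} = v_{1}  ⟹  sig = ⟨2 | 1⟩
  P={7,8}:  v_{7} + v_{8} = v_{5}  ⟹  sig = ⟨2 | 1⟩
  P={1,2}:  v_{1} + v_{2} = v_{0} + v_{7}  ⟹  sig = ⟨2 | 1 1⟩
  P={2,5}:  v_{2} + v_{5} = v_{4} + v_{7}  ⟹  sig = ⟨2 | 1 1⟩
  P={3,9}:  v_{3} + v_{9} = v_{5} + v_{7}  ⟹  sig = ⟨2 | 1 1⟩
  P={0,9}:  v_{0} + v_{9} = v_{4} + v_{6} + v_{7}  ⟹  sig = ⟨2 | 1 1 1⟩
  P={1,9}:  v_{1} + v_{9} = v_{5} + v_{6} + v_{7}  ⟹  sig = ⟨2 | 1 1 1⟩
  P={8,9}:  v_{8} + v_{9} = v_{4} + 2·v_{5} + v_{6}  ⟹  sig = ⟨2 | 1 1 2⟩
  P={2,9}:  v_{2} + v_{9} = 2·v_{4} + v_{6} + 2·v_{7}  ⟹  sig = ⟨2 | 1 2 2⟩
  P={0,4,7}:  v_{0} + v_{4} + v_{7} = v_{2}  ⟹  sig = ⟨3 | 1⟩
  P={4,5,6,7}:  v_{4} + v_{5} + v_{6} + v_{7} = v_{9}  ⟹  sig = ⟨4 | 1⟩

Hence PRS(X_Σ) =
    ⟨2 | 0⟩
    ⟨2 | 0⟩
    ⟨2 | 1⟩
    ⟨2 | 1⟩
    ⟨2 | 1⟩
    ⟨2 | 1 1⟩
    ⟨2 | 1 1⟩
    ⟨2 | 1 1⟩
    ⟨2 | 1 1 1⟩
    ⟨2 | 1 1 1⟩
    ⟨2 | 1 1 2⟩
    ⟨2 | 1 2 2⟩
    ⟨3 | 1⟩
    ⟨4 | 1⟩


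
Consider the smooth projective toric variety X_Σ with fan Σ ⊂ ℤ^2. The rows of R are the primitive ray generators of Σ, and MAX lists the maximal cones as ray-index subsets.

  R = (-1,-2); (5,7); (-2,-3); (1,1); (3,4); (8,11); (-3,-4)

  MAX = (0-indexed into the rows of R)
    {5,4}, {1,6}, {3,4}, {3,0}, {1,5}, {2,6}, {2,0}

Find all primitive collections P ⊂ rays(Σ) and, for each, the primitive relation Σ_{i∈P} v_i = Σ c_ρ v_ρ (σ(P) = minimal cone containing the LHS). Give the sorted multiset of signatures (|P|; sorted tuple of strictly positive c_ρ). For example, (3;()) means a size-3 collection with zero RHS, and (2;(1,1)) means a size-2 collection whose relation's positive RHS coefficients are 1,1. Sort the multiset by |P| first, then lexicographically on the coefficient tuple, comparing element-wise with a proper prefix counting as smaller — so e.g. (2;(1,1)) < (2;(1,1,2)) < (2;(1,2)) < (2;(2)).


Σ has 14 primitive collections:

  P={4,6}:  v_{4} + v_{6} = 0  ⇒ sig = (2;())
  P={1,2}:  v_{1} + v_{2} = v_{4}  ⇒ sig = (2;(1))
  P={1,4}:  v_{1} + v_{4} = v_{5}  ⇒ sig = (2;(1))
  P={2,3}:  v_{2} + v_{3} = v_{0}  ⇒ sig = (2;(1))
  P={2,4}:  v_{2} + v_{4} = v_{3}  ⇒ sig = (2;(1))
  P={3,6}:  v_{3} + v_{6} = v_{2}  ⇒ sig = (2;(1))
  P={5,6}:  v_{5} + v_{6} = v_{1}  ⇒ sig = (2;(1))
  P={0,1}:  v_{0} + v_{1} = v_{3} + v_{4}  ⇒ sig = (2;(1,1))
  P={0,5}:  v_{0} + v_{5} = v_{3} + 2·v_{4}  ⇒ sig = (2;(1,2))
  P={0,4}:  v_{0} + v_{4} = 2·v_{3}  ⇒ sig = (2;(2))
  P={0,6}:  v_{0} + v_{6} = 2·v_{2}  ⇒ sig = (2;(2))
  P={1,3}:  v_{1} + v_{3} = 2·v_{4}  ⇒ sig = (2;(2))
  P={2,5}:  v_{2} + v_{5} = 2·v_{4}  ⇒ sig = (2;(2))
  P={3,5}:  v_{3} + v_{5} = 3·v_{4}  ⇒ sig = (2;(3))

Signatures (|P|; sorted positive RHS coefficients), sorted:
    (2;())
    (2;(1))
    (2;(1))
    (2;(1))
    (2;(1))
    (2;(1))
    (2;(1))
    (2;(1,1))
    (2;(1,2))
    (2;(2))
    (2;(2))
    (2;(2))
    (2;(2))
    (2;(3))


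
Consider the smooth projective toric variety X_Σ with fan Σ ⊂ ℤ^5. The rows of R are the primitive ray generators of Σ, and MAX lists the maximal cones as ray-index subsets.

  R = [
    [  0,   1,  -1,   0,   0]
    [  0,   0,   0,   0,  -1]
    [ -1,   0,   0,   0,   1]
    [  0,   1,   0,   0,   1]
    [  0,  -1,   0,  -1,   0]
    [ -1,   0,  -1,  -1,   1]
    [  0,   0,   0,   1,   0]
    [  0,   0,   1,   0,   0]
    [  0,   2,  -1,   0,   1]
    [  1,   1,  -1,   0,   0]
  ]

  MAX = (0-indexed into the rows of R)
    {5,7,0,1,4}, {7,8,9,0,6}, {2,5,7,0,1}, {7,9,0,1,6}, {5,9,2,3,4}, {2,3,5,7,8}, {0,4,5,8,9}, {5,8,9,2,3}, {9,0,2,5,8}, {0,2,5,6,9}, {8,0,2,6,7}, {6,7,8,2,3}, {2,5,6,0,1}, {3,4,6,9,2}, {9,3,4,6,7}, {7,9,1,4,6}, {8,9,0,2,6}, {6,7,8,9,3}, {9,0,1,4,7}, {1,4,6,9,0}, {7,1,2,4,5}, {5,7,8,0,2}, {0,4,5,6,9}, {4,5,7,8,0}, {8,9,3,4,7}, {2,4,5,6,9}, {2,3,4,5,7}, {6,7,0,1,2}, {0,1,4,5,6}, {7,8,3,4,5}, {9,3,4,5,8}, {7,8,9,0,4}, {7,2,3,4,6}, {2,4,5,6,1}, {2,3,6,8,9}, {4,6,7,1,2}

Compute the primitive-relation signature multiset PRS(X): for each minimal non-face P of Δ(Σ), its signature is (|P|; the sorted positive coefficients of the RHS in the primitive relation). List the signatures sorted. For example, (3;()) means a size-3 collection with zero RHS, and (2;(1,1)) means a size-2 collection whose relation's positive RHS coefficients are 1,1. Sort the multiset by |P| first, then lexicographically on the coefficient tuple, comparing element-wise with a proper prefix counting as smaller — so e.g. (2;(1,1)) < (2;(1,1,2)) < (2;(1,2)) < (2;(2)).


14 collections generate NE(X_Σ); each relation:

  • {0,3}:  v_{0} + v_{3} = v_{8}  ⟹  sig = (2;(1))
  • {1,3}:  v_{1} + v_{3} = v_{0} + v_{7}  ⟹  sig = (2;(1,1))
  • {1,8}:  v_{1} + v_{8} = 2·v_{0} + v_{7}  ⟹  sig = (2;(1,2))
  • {0,2,4}:  v_{0} + v_{2} + v_{4} = v_{5}  ⟹  sig = (3;(1))
  • {1,2,9}:  v_{1} + v_{2} + v_{9} = v_{0}  ⟹  sig = (3;(1))
  • {2,7,9}:  v_{2} + v_{7} + v_{9} = v_{3}  ⟹  sig = (3;(1))
  • {5,6,7}:  v_{5} + v_{6} + v_{7} = v_{2}  ⟹  sig = (3;(1))
  • {2,4,8}:  v_{2} + v_{4} + v_{8} = v_{3} + v_{5}  ⟹  sig = (3;(1,1))
  • {4,6,8}:  v_{4} + v_{6} + v_{8} = v_{2} + v_{9}  ⟹  sig = (3;(1,1))
  • {5,7,9}:  v_{5} + v_{7} + v_{9} = v_{4} + v_{8}  ⟹  sig = (3;(1,1))
  • {5,6,8}:  v_{5} + v_{6} + v_{8} = v_{0} + 2·v_{2} + v_{9}  ⟹  sig = (3;(1,1,2))
  • {1,5,9}:  v_{1} + v_{5} + v_{9} = 2·v_{0} + v_{4}  ⟹  sig = (3;(1,2))
  • {3,5,6}:  v_{3} + v_{5} + v_{6} = 2·v_{2} + v_{9}  ⟹  sig = (3;(1,2))
  • {0,4,6,7}:  v_{0} + v_{4} + v_{6} + v_{7} = 0  ⟹  sig = (4;())

so the primitive-relation signature multiset is
{ (2;(1)),  (2;(1,1)),  (2;(1,2)),  (3;(1)) ×4,  (3;(1,1)) ×3,  (3;(1,1,2)),  (3;(1,2)) ×2,  (4;()) }


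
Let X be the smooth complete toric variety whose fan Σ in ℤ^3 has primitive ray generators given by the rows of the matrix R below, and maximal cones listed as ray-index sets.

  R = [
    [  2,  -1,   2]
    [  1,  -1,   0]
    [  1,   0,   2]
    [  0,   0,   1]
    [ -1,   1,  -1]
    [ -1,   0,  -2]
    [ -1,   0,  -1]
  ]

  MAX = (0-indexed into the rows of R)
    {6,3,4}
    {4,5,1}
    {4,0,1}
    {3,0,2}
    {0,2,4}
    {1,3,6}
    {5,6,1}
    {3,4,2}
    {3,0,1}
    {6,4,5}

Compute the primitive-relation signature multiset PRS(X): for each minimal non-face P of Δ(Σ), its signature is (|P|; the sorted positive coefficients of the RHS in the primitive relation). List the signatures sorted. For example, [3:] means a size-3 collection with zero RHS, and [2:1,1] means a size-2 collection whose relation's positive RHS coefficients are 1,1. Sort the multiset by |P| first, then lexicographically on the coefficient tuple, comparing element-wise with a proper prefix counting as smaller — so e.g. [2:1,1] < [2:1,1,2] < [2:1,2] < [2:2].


Minimal non-faces — 9 found among 7 rays, 10 max cones:

  P = {2,5}:  v_{2} + v_{5} = 0  ⇒ sig = [2:]
  P = {0,5}:  v_{0} + v_{5} = v_{1}  ⇒ sig = [2:1]
  P = {1,2}:  v_{1} + v_{2} = v_{0}  ⇒ sig = [2:1]
  P = {2,6}:  v_{2} + v_{6} = v_{3}  ⇒ sig = [2:1]
  P = {3,5}:  v_{3} + v_{5} = v_{6}  ⇒ sig = [2:1]
  P = {0,6}:  v_{0} + v_{6} = v_{1} + v_{3}  ⇒ sig = [2:1,1]
  P = {1,3,4}:  v_{1} + v_{3} + v_{4} = 0  ⇒ sig = [3:]
  P = {0,3,4}:  v_{0} + v_{3} + v_{4} = v_{2}  ⇒ sig = [3:1]
  P = {1,4,6}:  v_{1} + v_{4} + v_{6} = v_{5}  ⇒ sig = [3:1]

Hence PRS(X_Σ) =
[[2:], [2:1], [2:1], [2:1], [2:1], [2:1,1], [3:], [3:1], [3:1]]


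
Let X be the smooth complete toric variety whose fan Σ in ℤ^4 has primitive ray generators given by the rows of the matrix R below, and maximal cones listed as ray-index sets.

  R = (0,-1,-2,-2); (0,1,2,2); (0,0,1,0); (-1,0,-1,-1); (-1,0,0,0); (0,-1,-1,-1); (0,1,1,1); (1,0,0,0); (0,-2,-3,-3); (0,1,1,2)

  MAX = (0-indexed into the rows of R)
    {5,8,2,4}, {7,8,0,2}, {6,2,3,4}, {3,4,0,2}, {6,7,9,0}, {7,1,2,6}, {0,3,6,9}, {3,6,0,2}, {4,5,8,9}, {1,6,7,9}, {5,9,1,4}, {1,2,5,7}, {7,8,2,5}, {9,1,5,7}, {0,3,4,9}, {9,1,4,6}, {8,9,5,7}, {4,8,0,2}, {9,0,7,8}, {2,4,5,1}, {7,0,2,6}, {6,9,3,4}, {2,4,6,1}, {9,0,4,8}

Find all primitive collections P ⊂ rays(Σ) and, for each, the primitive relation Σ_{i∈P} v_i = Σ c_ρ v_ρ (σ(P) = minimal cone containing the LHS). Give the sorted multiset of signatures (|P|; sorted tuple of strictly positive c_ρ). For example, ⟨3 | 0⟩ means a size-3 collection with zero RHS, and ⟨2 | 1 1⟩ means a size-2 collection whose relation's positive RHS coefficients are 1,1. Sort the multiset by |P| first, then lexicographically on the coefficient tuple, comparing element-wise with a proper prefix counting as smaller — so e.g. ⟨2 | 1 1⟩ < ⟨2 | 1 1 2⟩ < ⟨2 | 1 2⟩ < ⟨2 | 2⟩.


Σ has 12 primitive collections:

  • {0,1}:  v_{0} + v_{1} = 0 — sig = ⟨2 | 0⟩
  • {4,7}:  v_{4} + v_{7} = 0 — sig = ⟨2 | 0⟩
  • {5,6}:  v_{5} + v_{6} = 0 — sig = ⟨2 | 0⟩
  • {0,5}:  v_{0} + v_{5} = v_{8} — sig = ⟨2 | 1⟩
  • {1,8}:  v_{1} + v_{8} = v_{5} — sig = ⟨2 | 1⟩
  • {2,9}:  v_{2} + v_{9} = v_{1} — sig = ⟨2 | 1⟩
  • {6,8}:  v_{6} + v_{8} = v_{0} — sig = ⟨2 | 1⟩
  • {1,3}:  v_{1} + v_{3} = v_{4} + v_{6} — sig = ⟨2 | 1 1⟩
  • {3,5}:  v_{3} + v_{5} = v_{0} + v_{4} — sig = ⟨2 | 1 1⟩
  • {3,7}:  v_{3} + v_{7} = v_{0} + v_{6} — sig = ⟨2 | 1 1⟩
  • {3,8}:  v_{3} + v_{8} = 2·v_{0} + v_{4} — sig = ⟨2 | 1 2⟩
  • {0,4,6}:  v_{0} + v_{4} + v_{6} = v_{3} — sig = ⟨3 | 1⟩

so the primitive-relation signature multiset is
    ⟨2 | 0⟩
    ⟨2 | 0⟩
    ⟨2 | 0⟩
    ⟨2 | 1⟩
    ⟨2 | 1⟩
    ⟨2 | 1⟩
    ⟨2 | 1⟩
    ⟨2 | 1 1⟩
    ⟨2 | 1 1⟩
    ⟨2 | 1 1⟩
    ⟨2 | 1 2⟩
    ⟨3 | 1⟩


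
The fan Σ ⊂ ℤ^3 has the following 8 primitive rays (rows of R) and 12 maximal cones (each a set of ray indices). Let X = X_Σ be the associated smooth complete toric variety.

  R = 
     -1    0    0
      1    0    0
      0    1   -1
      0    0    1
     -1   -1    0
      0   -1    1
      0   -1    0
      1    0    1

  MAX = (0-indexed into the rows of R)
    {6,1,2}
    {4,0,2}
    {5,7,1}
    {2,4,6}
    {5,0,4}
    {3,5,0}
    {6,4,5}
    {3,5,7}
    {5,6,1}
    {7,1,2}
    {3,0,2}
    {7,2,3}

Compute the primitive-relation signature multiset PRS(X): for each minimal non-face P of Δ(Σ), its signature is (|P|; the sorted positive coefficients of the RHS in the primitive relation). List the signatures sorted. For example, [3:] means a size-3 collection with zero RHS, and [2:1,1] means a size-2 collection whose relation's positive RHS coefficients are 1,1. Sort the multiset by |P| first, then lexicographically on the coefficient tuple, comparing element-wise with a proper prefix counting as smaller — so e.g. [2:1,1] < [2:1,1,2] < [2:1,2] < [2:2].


The 10 primitive collections of Σ (r=8, n=3):

  • {0,1}:  v_{0} + v_{1} = 0  ⇒ sig = [2:]
  • {2,5}:  v_{2} + v_{5} = 0  ⇒ sig = [2:]
  • {0,6}:  v_{0} + v_{6} = v_{4}  ⇒ sig = [2:1]
  • {0,7}:  v_{0} + v_{7} = v_{3}  ⇒ sig = [2:1]
  • {1,3}:  v_{1} + v_{3} = v_{7}  ⇒ sig = [2:1]
  • {1,4}:  v_{1} + v_{4} = v_{6}  ⇒ sig = [2:1]
  • {3,6}:  v_{3} + v_{6} = v_{5}  ⇒ sig = [2:1]
  • {4,7}:  v_{4} + v_{7} = v_{5}  ⇒ sig = [2:1]
  • {3,4}:  v_{3} + v_{4} = v_{0} + v_{5}  ⇒ sig = [2:1,1]
  • {6,7}:  v_{6} + v_{7} = v_{1} + v_{5}  ⇒ sig = [2:1,1]

so the primitive-relation signature multiset is
    [2:]
    [2:]
    [2:1]
    [2:1]
    [2:1]
    [2:1]
    [2:1]
    [2:1]
    [2:1,1]
    [2:1,1]
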